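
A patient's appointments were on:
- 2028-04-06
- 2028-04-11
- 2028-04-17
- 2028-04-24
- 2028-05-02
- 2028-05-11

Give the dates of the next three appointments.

2028-05-21, 2028-06-01, 2028-06-13

The spacing grows by 1 each time: 5, 6, 7, 8, 9 days.
Next gap: 10 days. 2028-05-11 + 10 days = 2028-05-21.
Next gap: 11 days. 2028-05-21 + 11 days = 2028-06-01.
Next gap: 12 days. 2028-06-01 + 12 days = 2028-06-13.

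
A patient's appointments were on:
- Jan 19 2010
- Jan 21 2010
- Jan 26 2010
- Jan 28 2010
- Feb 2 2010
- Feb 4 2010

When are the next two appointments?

Gaps: 2, 5, 2, 5, 2 days — not constant, but cyclic with period 2.
The events fall on every Tuesday and Thursday.
The following Tuesday is Feb 9 2010.
The following Thursday is Feb 11 2010.

Feb 9 2010, Feb 11 2010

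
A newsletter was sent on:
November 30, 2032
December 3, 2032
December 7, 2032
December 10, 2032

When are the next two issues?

Every event lands on a Tuesday or Friday (gaps cycle 3, 4, 3).
So the schedule is: every Tuesday and Friday.
Next Tuesday: December 14, 2032.
The following Friday is December 17, 2032.

December 14, 2032; December 17, 2032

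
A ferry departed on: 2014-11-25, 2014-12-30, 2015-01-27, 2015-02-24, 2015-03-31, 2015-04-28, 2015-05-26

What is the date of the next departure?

Every date is a Tuesday; gaps 35, 28, 28, 35, 28, 28 days.
Each is the last Tuesday of its month (at least one falls on the 29th or later, ruling out '4th Tuesday').
June 2015 ends with Tuesday 2015-06-30.

2015-06-30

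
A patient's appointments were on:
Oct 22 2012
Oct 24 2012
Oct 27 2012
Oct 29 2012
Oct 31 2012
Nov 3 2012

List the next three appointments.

Gaps: 2, 3, 2, 2, 3 days — not constant, but cyclic with period 3.
The events fall on every Monday, Wednesday and Saturday.
The following Monday is Nov 5 2012.
The following Wednesday is Nov 7 2012.
The following Saturday is Nov 10 2012.

Nov 5 2012, Nov 7 2012, Nov 10 2012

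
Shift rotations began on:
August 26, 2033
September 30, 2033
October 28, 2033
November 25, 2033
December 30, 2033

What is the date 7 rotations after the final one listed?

These are Fridays with 35, 28, 28, 35-day gaps.
Each is the final Friday of its month — September 30, 2033 is past the 28th, so '4th Friday' doesn't fit.
January 2034 ends with Friday January 27, 2034.
Last Friday of February 2034: February 24, 2034.
March 2034 ends with Friday March 31, 2034.
Last Friday of April 2034: April 28, 2034.
Last Friday of May 2034: May 26, 2034.
Last Friday of June 2034: June 30, 2034.
July 2034 ends with Friday July 28, 2034.

July 28, 2034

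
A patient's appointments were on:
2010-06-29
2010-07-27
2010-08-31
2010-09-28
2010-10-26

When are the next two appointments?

2010-11-30, 2010-12-28

Every date is a Tuesday; gaps 28, 35, 28, 28 days.
Each is the last Tuesday of its month (at least one falls on the 29th or later, ruling out '4th Tuesday').
Last Tuesday of November 2010: 2010-11-30.
Last Tuesday of December 2010: 2010-12-28.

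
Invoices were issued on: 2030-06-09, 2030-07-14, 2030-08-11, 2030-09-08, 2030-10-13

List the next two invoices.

2030-11-10, 2030-12-08

All dates are Sundays, 35, 28, 28, 35 days apart.
Specifically, the 2nd Sunday of each month.
November 2030 — 2nd Sunday is 2030-11-10.
December 2030 — 2nd Sunday is 2030-12-08.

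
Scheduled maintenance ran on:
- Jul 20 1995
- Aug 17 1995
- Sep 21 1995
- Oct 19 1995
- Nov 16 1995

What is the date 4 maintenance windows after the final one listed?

Mar 21 1996

Gaps: 28, 35, 28, 28 days — a mix of 28 and 35. Every date is a Thursday.
Each is the 3rd Thursday of its month.
3rd Thursday of December 1995: Dec 21 1995.
January 1996 — 3rd Thursday is Jan 18 1996.
3rd Thursday of February 1996: Feb 15 1996.
3rd Thursday of March 1996: Mar 21 1996.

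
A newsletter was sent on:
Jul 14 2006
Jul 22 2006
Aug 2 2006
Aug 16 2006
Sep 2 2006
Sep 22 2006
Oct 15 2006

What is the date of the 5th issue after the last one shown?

Mar 24 2007

Gaps: 8, 11, 14, 17, 20, 23 days — each gap is 3 larger than the previous one.
Next gap: 26 days. Oct 15 2006 + 26 days = Nov 10 2006.
Next gap: 29 days. Nov 10 2006 + 29 days = Dec 9 2006.
Next gap: 32 days. Dec 9 2006 + 32 days = Jan 10 2007.
Next gap: 35 days. Jan 10 2007 + 35 days = Feb 14 2007.
Next gap: 38 days. Feb 14 2007 + 38 days = Mar 24 2007.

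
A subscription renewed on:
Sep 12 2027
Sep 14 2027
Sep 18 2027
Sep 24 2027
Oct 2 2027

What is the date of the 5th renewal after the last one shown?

Intervals are 2, 4, 6, 8 days — an arithmetic progression with common difference 2.
Next gap: 10 days. Oct 2 2027 + 10 days = Oct 12 2027.
Next gap: 12 days. Oct 12 2027 + 12 days = Oct 24 2027.
Next gap: 14 days. Oct 24 2027 + 14 days = Nov 7 2027.
Next gap: 16 days. Nov 7 2027 + 16 days = Nov 23 2027.
Next gap: 18 days. Nov 23 2027 + 18 days = Dec 11 2027.

Dec 11 2027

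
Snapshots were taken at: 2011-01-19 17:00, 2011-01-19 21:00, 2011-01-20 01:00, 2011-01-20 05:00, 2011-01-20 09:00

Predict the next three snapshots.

2011-01-20 13:00, 2011-01-20 17:00, 2011-01-20 21:00

Gaps: 4, 4, 4, 4 hours — each event is 4 hours after the previous one.
2011-01-20 09:00 + 4 h = 2011-01-20 13:00.
2011-01-20 13:00 + 4 h = 2011-01-20 17:00.
2011-01-20 17:00 + 4 h = 2011-01-20 21:00.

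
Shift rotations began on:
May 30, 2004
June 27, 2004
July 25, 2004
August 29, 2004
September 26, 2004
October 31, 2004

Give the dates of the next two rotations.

All Sundays; the gaps (28, 28, 35, 28, 35) vary with month length.
This is the last Sunday of each month.
November 2004 ends with Sunday November 28, 2004.
December 2004 ends with Sunday December 26, 2004.

November 28, 2004; December 26, 2004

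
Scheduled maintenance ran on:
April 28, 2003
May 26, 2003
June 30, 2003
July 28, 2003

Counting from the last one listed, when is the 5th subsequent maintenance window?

Every date is a Monday; gaps 28, 35, 28 days.
Each is the last Monday of its month (at least one falls on the 29th or later, ruling out '4th Monday').
August 2003 ends with Monday August 25, 2003.
September 2003 ends with Monday September 29, 2003.
Last Monday of October 2003: October 27, 2003.
Last Monday of November 2003: November 24, 2003.
December 2003 ends with Monday December 29, 2003.

December 29, 2003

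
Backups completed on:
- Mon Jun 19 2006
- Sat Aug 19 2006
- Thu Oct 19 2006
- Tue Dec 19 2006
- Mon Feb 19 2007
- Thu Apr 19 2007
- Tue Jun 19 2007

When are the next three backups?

Each date is the 19th; the gaps (61, 61, 61, 62, 59, 61) track the month lengths.
The rule is the 19th of every 2 months.
Next: August 2007 → Sun Aug 19 2007.
October 2007: Fri Oct 19 2007.
December 2007: Wed Dec 19 2007.

Sun Aug 19 2007, Fri Oct 19 2007, Wed Dec 19 2007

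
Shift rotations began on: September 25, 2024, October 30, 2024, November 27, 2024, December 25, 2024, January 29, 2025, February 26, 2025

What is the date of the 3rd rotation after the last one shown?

Every date is a Wednesday; gaps 35, 28, 28, 35, 28 days.
Each is the last Wednesday of its month (at least one falls on the 29th or later, ruling out '4th Wednesday').
March 2025 ends with Wednesday March 26, 2025.
April 2025 ends with Wednesday April 30, 2025.
Last Wednesday of May 2025: May 28, 2025.

May 28, 2025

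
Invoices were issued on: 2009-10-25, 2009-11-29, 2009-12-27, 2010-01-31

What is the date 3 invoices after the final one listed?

2010-04-25

Every date is a Sunday; gaps 35, 28, 35 days.
Each is the last Sunday of its month (at least one falls on the 29th or later, ruling out '4th Sunday').
Last Sunday of February 2010: 2010-02-28.
Last Sunday of March 2010: 2010-03-28.
April 2010 ends with Sunday 2010-04-25.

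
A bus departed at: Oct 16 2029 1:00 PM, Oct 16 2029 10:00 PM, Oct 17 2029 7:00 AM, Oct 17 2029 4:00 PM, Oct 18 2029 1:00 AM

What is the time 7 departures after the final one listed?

Spacing: 9, 9, 9, 9 h — constant 9 h.
Oct 18 2029 1:00 AM + 9 h = Oct 18 2029 10:00 AM.
Oct 18 2029 10:00 AM + 9 h = Oct 18 2029 7:00 PM.
Oct 18 2029 7:00 PM + 9 h = Oct 19 2029 4:00 AM.
Oct 19 2029 4:00 AM + 9 h = Oct 19 2029 1:00 PM.
Oct 19 2029 1:00 PM + 9 h = Oct 19 2029 10:00 PM.
Oct 19 2029 10:00 PM + 9 h = Oct 20 2029 7:00 AM.
Oct 20 2029 7:00 AM + 9 h = Oct 20 2029 4:00 PM.

Oct 20 2029 4:00 PM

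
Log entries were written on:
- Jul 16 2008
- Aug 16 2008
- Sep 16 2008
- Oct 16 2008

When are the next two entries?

The day-of-month is always 16 (31, 31, 30 days between events).
So this recurs on the 16th of each month.
November 2008: Nov 16 2008.
Next: December 2008 → Dec 16 2008.

Nov 16 2008, Dec 16 2008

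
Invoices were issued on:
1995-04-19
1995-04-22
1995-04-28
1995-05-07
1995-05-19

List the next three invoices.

The spacing grows by 3 each time: 3, 6, 9, 12 days.
Next gap: 15 days. 1995-05-19 + 15 days = 1995-06-03.
Next gap: 18 days. 1995-06-03 + 18 days = 1995-06-21.
Next gap: 21 days. 1995-06-21 + 21 days = 1995-07-12.

1995-06-03, 1995-06-21, 1995-07-12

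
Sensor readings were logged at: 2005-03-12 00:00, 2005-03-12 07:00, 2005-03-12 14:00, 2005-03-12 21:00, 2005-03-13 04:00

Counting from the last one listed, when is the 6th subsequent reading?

The interval is a steady 7 hours (7, 7, 7, 7).
2005-03-13 04:00 + 7 h = 2005-03-13 11:00.
2005-03-13 11:00 + 7 h = 2005-03-13 18:00.
2005-03-13 18:00 + 7 h = 2005-03-14 01:00.
2005-03-14 01:00 + 7 h = 2005-03-14 08:00.
2005-03-14 08:00 + 7 h = 2005-03-14 15:00.
2005-03-14 15:00 + 7 h = 2005-03-14 22:00.

2005-03-14 22:00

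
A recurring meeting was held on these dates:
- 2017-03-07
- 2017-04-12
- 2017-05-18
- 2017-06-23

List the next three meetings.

Every event comes 36 days after the last (36, 36, 36).
2017-06-23 + 36 days = 2017-07-29.
2017-07-29 + 36 days = 2017-09-03.
2017-09-03 + 36 days = 2017-10-09.

2017-07-29, 2017-09-03, 2017-10-09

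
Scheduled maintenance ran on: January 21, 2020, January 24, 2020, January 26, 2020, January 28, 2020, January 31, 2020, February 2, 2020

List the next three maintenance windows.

February 4, 2020; February 7, 2020; February 9, 2020

Gaps: 3, 2, 2, 3, 2 days — not constant, but cyclic with period 3.
The events fall on every Tuesday, Friday and Sunday.
The following Tuesday is February 4, 2020.
The following Friday is February 7, 2020.
The following Sunday is February 9, 2020.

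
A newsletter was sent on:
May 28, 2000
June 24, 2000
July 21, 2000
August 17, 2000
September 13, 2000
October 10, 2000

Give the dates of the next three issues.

Gaps between consecutive events: 27, 27, 27, 27, 27 days — a constant 27-day interval.
October 10, 2000 + 27 days = November 6, 2000.
November 6, 2000 + 27 days = December 3, 2000.
December 3, 2000 + 27 days = December 30, 2000.

November 6, 2000; December 3, 2000; December 30, 2000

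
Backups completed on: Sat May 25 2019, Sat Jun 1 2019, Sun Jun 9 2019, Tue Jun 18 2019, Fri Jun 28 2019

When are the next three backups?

Gaps: 7, 8, 9, 10 days — each gap is 1 larger than the previous one.
Next gap: 11 days. Fri Jun 28 2019 + 11 days = Tue Jul 9 2019.
Next gap: 12 days. Tue Jul 9 2019 + 12 days = Sun Jul 21 2019.
Next gap: 13 days. Sun Jul 21 2019 + 13 days = Sat Aug 3 2019.

Tue Jul 9 2019, Sun Jul 21 2019, Sat Aug 3 2019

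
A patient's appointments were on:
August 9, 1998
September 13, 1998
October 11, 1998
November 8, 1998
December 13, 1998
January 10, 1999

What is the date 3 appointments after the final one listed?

April 11, 1999

Gaps: 35, 28, 28, 35, 28 days — a mix of 28 and 35. Every date is a Sunday.
Each is the 2nd Sunday of its month.
2nd Sunday of February 1999: February 14, 1999.
March 1999 — 2nd Sunday is March 14, 1999.
2nd Sunday of April 1999: April 11, 1999.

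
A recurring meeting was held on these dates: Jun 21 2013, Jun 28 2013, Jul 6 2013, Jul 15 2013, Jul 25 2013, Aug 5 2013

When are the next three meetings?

The spacing grows by 1 each time: 7, 8, 9, 10, 11 days.
Next gap: 12 days. Aug 5 2013 + 12 days = Aug 17 2013.
Next gap: 13 days. Aug 17 2013 + 13 days = Aug 30 2013.
Next gap: 14 days. Aug 30 2013 + 14 days = Sep 13 2013.

Aug 17 2013, Aug 30 2013, Sep 13 2013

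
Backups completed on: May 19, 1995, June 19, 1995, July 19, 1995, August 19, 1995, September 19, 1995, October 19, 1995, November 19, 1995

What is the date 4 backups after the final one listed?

March 19, 1996

Gaps: 31, 30, 31, 31, 30, 31 days — not constant. Every event is on the 19th of the month.
Pattern: the 19th of each month.
December 1995: December 19, 1995.
Next: January 1996 → January 19, 1996.
February 1996: February 19, 1996.
March 1996: March 19, 1996.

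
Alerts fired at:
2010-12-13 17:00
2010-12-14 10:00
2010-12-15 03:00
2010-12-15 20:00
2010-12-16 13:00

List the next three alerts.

2010-12-17 06:00, 2010-12-17 23:00, 2010-12-18 16:00

Gaps: 17, 17, 17, 17 hours — each event is 17 hours after the previous one.
2010-12-16 13:00 + 17 h = 2010-12-17 06:00.
2010-12-17 06:00 + 17 h = 2010-12-17 23:00.
2010-12-17 23:00 + 17 h = 2010-12-18 16:00.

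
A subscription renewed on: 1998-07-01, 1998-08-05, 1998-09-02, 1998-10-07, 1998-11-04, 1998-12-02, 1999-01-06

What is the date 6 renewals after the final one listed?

1999-07-07

These are Wednesdays at 28- or 35-day spacing (35, 28, 35, 28, 28, 35).
The pattern: 1st Wednesday of the month.
1st Wednesday of February 1999: 1999-02-03.
1st Wednesday of March 1999: 1999-03-03.
April 1999 — 1st Wednesday is 1999-04-07.
1st Wednesday of May 1999: 1999-05-05.
June 1999 — 1st Wednesday is 1999-06-02.
July 1999 — 1st Wednesday is 1999-07-07.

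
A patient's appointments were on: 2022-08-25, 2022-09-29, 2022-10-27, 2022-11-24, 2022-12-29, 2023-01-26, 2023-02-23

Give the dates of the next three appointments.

2023-03-30, 2023-04-27, 2023-05-25

These are Thursdays with 35, 28, 28, 35, 28, 28-day gaps.
Each is the final Thursday of its month — 2022-09-29 is past the 28th, so '4th Thursday' doesn't fit.
March 2023 ends with Thursday 2023-03-30.
Last Thursday of April 2023: 2023-04-27.
May 2023 ends with Thursday 2023-05-25.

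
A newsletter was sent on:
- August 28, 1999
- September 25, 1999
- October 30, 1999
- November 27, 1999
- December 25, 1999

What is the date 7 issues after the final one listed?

Every date is a Saturday; gaps 28, 35, 28, 28 days.
Each is the last Saturday of its month (at least one falls on the 29th or later, ruling out '4th Saturday').
Last Saturday of January 2000: January 29, 2000.
February 2000 ends with Saturday February 26, 2000.
Last Saturday of March 2000: March 25, 2000.
April 2000 ends with Saturday April 29, 2000.
May 2000 ends with Saturday May 27, 2000.
June 2000 ends with Saturday June 24, 2000.
July 2000 ends with Saturday July 29, 2000.

July 29, 2000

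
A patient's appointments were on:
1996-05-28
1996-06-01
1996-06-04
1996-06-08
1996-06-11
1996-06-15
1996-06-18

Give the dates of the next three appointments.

1996-06-22, 1996-06-25, 1996-06-29

The gap pattern 4, 3, 4, 3, 4, 3 repeats every 2 events.
These are the Tuesdays and Saturdays of each week.
Next Saturday: 1996-06-22.
The following Tuesday is 1996-06-25.
Next Saturday: 1996-06-29.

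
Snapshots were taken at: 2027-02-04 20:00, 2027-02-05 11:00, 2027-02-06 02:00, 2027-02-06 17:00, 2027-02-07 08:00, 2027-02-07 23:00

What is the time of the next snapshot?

The interval is a steady 15 hours (15, 15, 15, 15, 15).
2027-02-07 23:00 + 15 h = 2027-02-08 14:00.

2027-02-08 14:00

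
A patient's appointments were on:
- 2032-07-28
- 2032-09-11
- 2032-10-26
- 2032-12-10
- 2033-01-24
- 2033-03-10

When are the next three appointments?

2033-04-24, 2033-06-08, 2033-07-23

The spacing is 45, 45, 45, 45, 45 days — always 45 days.
2033-03-10 + 45 days = 2033-04-24.
2033-04-24 + 45 days = 2033-06-08.
2033-06-08 + 45 days = 2033-07-23.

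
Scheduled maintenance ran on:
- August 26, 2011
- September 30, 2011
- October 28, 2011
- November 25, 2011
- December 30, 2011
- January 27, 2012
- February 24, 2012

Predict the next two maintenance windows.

Every date is a Friday; gaps 35, 28, 28, 35, 28, 28 days.
Each is the last Friday of its month (at least one falls on the 29th or later, ruling out '4th Friday').
Last Friday of March 2012: March 30, 2012.
Last Friday of April 2012: April 27, 2012.

March 30, 2012; April 27, 2012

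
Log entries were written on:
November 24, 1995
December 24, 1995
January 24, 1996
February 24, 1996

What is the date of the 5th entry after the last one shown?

Gaps: 30, 31, 31 days — not constant. Every event is on the 24th of the month.
Pattern: the 24th of each month.
Next: March 1996 → March 24, 1996.
April 1996: April 24, 1996.
Next: May 1996 → May 24, 1996.
June 1996: June 24, 1996.
Next: July 1996 → July 24, 1996.

July 24, 1996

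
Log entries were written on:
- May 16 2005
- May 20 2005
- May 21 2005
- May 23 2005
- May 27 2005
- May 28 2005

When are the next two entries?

The gap pattern 4, 1, 2, 4, 1 repeats every 3 events.
These are the Mondays, Fridays and Saturdays of each week.
The following Monday is May 30 2005.
Next Friday: Jun 3 2005.

May 30 2005, Jun 3 2005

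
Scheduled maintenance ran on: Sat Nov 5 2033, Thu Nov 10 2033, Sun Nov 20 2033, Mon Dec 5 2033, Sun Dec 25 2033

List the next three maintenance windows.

Gaps: 5, 10, 15, 20 days — each gap is 5 larger than the previous one.
Next gap: 25 days. Sun Dec 25 2033 + 25 days = Thu Jan 19 2034.
Next gap: 30 days. Thu Jan 19 2034 + 30 days = Sat Feb 18 2034.
Next gap: 35 days. Sat Feb 18 2034 + 35 days = Sat Mar 25 2034.

Thu Jan 19 2034, Sat Feb 18 2034, Sat Mar 25 2034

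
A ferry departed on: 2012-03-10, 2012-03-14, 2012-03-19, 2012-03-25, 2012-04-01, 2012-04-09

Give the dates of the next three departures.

2012-04-18, 2012-04-28, 2012-05-09

Intervals are 4, 5, 6, 7, 8 days — an arithmetic progression with common difference 1.
Next gap: 9 days. 2012-04-09 + 9 days = 2012-04-18.
Next gap: 10 days. 2012-04-18 + 10 days = 2012-04-28.
Next gap: 11 days. 2012-04-28 + 11 days = 2012-05-09.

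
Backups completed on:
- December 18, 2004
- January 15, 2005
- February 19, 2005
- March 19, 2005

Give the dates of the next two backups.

These are Saturdays at 28- or 35-day spacing (28, 35, 28).
The pattern: 3rd Saturday of the month.
3rd Saturday of April 2005: April 16, 2005.
3rd Saturday of May 2005: May 21, 2005.

April 16, 2005; May 21, 2005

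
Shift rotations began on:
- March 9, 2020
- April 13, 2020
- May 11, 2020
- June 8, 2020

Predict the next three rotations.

All dates are Mondays, 35, 28, 28 days apart.
Specifically, the 2nd Monday of each month.
2nd Monday of July 2020: July 13, 2020.
August 2020 — 2nd Monday is August 10, 2020.
September 2020 — 2nd Monday is September 14, 2020.

July 13, 2020; August 10, 2020; September 14, 2020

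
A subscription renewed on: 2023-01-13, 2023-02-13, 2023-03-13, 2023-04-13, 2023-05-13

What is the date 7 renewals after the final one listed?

The day-of-month is always 13 (31, 28, 31, 30 days between events).
So this recurs on the 13th of each month.
June 2023: 2023-06-13.
Next: July 2023 → 2023-07-13.
August 2023: 2023-08-13.
Next: September 2023 → 2023-09-13.
Next: October 2023 → 2023-10-13.
November 2023: 2023-11-13.
Next: December 2023 → 2023-12-13.

2023-12-13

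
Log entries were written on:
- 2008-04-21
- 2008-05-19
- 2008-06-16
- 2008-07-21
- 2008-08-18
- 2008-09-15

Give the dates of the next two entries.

All dates are Mondays, 28, 28, 35, 28, 28 days apart.
Specifically, the 3rd Monday of each month.
October 2008 — 3rd Monday is 2008-10-20.
November 2008 — 3rd Monday is 2008-11-17.

2008-10-20, 2008-11-17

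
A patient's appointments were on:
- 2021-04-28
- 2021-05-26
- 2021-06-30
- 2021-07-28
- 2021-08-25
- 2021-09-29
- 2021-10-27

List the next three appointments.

2021-11-24, 2021-12-29, 2022-01-26

These are Wednesdays with 28, 35, 28, 28, 35, 28-day gaps.
Each is the final Wednesday of its month — 2021-06-30 is past the 28th, so '4th Wednesday' doesn't fit.
Last Wednesday of November 2021: 2021-11-24.
Last Wednesday of December 2021: 2021-12-29.
Last Wednesday of January 2022: 2022-01-26.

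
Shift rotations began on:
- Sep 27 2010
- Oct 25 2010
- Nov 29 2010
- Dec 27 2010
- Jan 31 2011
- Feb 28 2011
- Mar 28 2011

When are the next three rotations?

All Mondays; the gaps (28, 35, 28, 35, 28, 28) vary with month length.
This is the last Monday of each month.
Last Monday of April 2011: Apr 25 2011.
Last Monday of May 2011: May 30 2011.
Last Monday of June 2011: Jun 27 2011.

Apr 25 2011, May 30 2011, Jun 27 2011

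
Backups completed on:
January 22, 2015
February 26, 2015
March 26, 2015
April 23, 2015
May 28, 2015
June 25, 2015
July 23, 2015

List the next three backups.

August 27, 2015; September 24, 2015; October 22, 2015

All dates are Thursdays, 35, 28, 28, 35, 28, 28 days apart.
Specifically, the 4th Thursday of each month.
August 2015 — 4th Thursday is August 27, 2015.
4th Thursday of September 2015: September 24, 2015.
October 2015 — 4th Thursday is October 22, 2015.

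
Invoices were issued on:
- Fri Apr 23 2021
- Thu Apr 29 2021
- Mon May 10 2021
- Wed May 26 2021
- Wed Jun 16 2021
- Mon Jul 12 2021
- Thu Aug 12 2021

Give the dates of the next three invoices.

Fri Sep 17 2021, Thu Oct 28 2021, Mon Dec 13 2021

The spacing grows by 5 each time: 6, 11, 16, 21, 26, 31 days.
Next gap: 36 days. Thu Aug 12 2021 + 36 days = Fri Sep 17 2021.
Next gap: 41 days. Fri Sep 17 2021 + 41 days = Thu Oct 28 2021.
Next gap: 46 days. Thu Oct 28 2021 + 46 days = Mon Dec 13 2021.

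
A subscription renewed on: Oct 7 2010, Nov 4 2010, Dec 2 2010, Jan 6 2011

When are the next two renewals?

Feb 3 2011, Mar 3 2011

All dates are Thursdays, 28, 28, 35 days apart.
Specifically, the 1st Thursday of each month.
February 2011 — 1st Thursday is Feb 3 2011.
March 2011 — 1st Thursday is Mar 3 2011.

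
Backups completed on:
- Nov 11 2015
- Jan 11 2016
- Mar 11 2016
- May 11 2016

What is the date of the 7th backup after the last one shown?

Gaps: 61, 60, 61 days — not constant. Every event is on the 11th of the month.
Pattern: the 11th of every 2 months.
July 2016: Jul 11 2016.
Next: September 2016 → Sep 11 2016.
November 2016: Nov 11 2016.
Next: January 2017 → Jan 11 2017.
Next: March 2017 → Mar 11 2017.
Next: May 2017 → May 11 2017.
July 2017: Jul 11 2017.

Jul 11 2017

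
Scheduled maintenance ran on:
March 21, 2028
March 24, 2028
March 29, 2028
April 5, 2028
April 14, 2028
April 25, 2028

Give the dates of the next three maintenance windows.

May 8, 2028; May 23, 2028; June 9, 2028

Intervals are 3, 5, 7, 9, 11 days — an arithmetic progression with common difference 2.
Next gap: 13 days. April 25, 2028 + 13 days = May 8, 2028.
Next gap: 15 days. May 8, 2028 + 15 days = May 23, 2028.
Next gap: 17 days. May 23, 2028 + 17 days = June 9, 2028.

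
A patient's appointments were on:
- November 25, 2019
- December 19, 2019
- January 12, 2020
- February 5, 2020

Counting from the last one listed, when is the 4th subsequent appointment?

Gaps between consecutive events: 24, 24, 24 days — a constant 24-day interval.
February 5, 2020 + 24 days = February 29, 2020.
February 29, 2020 + 24 days = March 24, 2020.
March 24, 2020 + 24 days = April 17, 2020.
April 17, 2020 + 24 days = May 11, 2020.

May 11, 2020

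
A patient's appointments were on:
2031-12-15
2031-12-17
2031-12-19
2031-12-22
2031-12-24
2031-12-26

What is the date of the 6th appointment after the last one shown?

2032-01-09

Gaps: 2, 2, 3, 2, 2 days — not constant, but cyclic with period 3.
The events fall on every Monday, Wednesday and Friday.
Next Monday: 2031-12-29.
Next Wednesday: 2031-12-31.
Next Friday: 2032-01-02.
The following Monday is 2032-01-05.
The following Wednesday is 2032-01-07.
Next Friday: 2032-01-09.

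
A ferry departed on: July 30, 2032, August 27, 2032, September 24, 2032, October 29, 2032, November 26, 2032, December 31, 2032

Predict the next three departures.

January 28, 2033; February 25, 2033; March 25, 2033

These are Fridays with 28, 28, 35, 28, 35-day gaps.
Each is the final Friday of its month — July 30, 2032 is past the 28th, so '4th Friday' doesn't fit.
Last Friday of January 2033: January 28, 2033.
Last Friday of February 2033: February 25, 2033.
Last Friday of March 2033: March 25, 2033.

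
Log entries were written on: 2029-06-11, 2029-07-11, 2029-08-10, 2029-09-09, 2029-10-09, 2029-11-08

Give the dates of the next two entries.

2029-12-08, 2030-01-07

The spacing is 30, 30, 30, 30, 30 days — always 30 days.
2029-11-08 + 30 days = 2029-12-08.
2029-12-08 + 30 days = 2030-01-07.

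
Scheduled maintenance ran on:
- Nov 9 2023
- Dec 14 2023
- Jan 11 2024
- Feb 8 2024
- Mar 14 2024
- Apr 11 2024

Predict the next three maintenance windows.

Gaps: 35, 28, 28, 35, 28 days — a mix of 28 and 35. Every date is a Thursday.
Each is the 2nd Thursday of its month.
May 2024 — 2nd Thursday is May 9 2024.
2nd Thursday of June 2024: Jun 13 2024.
July 2024 — 2nd Thursday is Jul 11 2024.

May 9 2024, Jun 13 2024, Jul 11 2024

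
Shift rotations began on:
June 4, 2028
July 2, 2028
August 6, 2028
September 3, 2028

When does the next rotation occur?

These are Sundays at 28- or 35-day spacing (28, 35, 28).
The pattern: 1st Sunday of the month.
1st Sunday of October 2028: October 1, 2028.

October 1, 2028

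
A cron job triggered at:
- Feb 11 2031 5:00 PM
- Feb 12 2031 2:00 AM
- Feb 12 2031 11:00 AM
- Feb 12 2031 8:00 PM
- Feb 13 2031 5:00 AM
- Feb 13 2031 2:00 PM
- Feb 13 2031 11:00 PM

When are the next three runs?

Feb 14 2031 8:00 AM, Feb 14 2031 5:00 PM, Feb 15 2031 2:00 AM

Spacing: 9, 9, 9, 9, 9, 9 h — constant 9 h.
Feb 13 2031 11:00 PM + 9 h = Feb 14 2031 8:00 AM.
Feb 14 2031 8:00 AM + 9 h = Feb 14 2031 5:00 PM.
Feb 14 2031 5:00 PM + 9 h = Feb 15 2031 2:00 AM.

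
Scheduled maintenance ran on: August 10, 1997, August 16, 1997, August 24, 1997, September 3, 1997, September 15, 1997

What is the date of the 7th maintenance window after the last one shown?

February 2, 1998

Intervals are 6, 8, 10, 12 days — an arithmetic progression with common difference 2.
Next gap: 14 days. September 15, 1997 + 14 days = September 29, 1997.
Next gap: 16 days. September 29, 1997 + 16 days = October 15, 1997.
Next gap: 18 days. October 15, 1997 + 18 days = November 2, 1997.
Next gap: 20 days. November 2, 1997 + 20 days = November 22, 1997.
Next gap: 22 days. November 22, 1997 + 22 days = December 14, 1997.
Next gap: 24 days. December 14, 1997 + 24 days = January 7, 1998.
Next gap: 26 days. January 7, 1998 + 26 days = February 2, 1998.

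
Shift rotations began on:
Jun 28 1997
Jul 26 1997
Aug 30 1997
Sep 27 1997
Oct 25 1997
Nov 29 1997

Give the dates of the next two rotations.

All Saturdays; the gaps (28, 35, 28, 28, 35) vary with month length.
This is the last Saturday of each month.
Last Saturday of December 1997: Dec 27 1997.
Last Saturday of January 1998: Jan 31 1998.

Dec 27 1997, Jan 31 1998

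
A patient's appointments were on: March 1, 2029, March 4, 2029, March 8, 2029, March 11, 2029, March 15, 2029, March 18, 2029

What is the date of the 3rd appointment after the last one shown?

The gap pattern 3, 4, 3, 4, 3 repeats every 2 events.
These are the Thursdays and Sundays of each week.
The following Thursday is March 22, 2029.
Next Sunday: March 25, 2029.
The following Thursday is March 29, 2029.

March 29, 2029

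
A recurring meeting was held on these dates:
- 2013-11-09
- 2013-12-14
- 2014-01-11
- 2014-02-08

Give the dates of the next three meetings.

These are Saturdays at 28- or 35-day spacing (35, 28, 28).
The pattern: 2nd Saturday of the month.
March 2014 — 2nd Saturday is 2014-03-08.
2nd Saturday of April 2014: 2014-04-12.
May 2014 — 2nd Saturday is 2014-05-10.

2014-03-08, 2014-04-12, 2014-05-10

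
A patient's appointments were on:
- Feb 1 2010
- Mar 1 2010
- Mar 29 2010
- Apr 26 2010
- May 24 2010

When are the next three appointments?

The spacing is 28, 28, 28, 28 days — always 28 days.
May 24 2010 + 28 days = Jun 21 2010.
Jun 21 2010 + 28 days = Jul 19 2010.
Jul 19 2010 + 28 days = Aug 16 2010.

Jun 21 2010, Jul 19 2010, Aug 16 2010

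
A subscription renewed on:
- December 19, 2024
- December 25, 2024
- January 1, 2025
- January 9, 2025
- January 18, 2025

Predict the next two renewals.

Intervals are 6, 7, 8, 9 days — an arithmetic progression with common difference 1.
Next gap: 10 days. January 18, 2025 + 10 days = January 28, 2025.
Next gap: 11 days. January 28, 2025 + 11 days = February 8, 2025.

January 28, 2025; February 8, 2025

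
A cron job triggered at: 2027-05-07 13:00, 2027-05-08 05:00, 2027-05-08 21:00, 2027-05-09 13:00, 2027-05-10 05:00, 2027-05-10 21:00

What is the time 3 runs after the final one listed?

2027-05-12 21:00

Gaps: 16, 16, 16, 16, 16 hours — each event is 16 hours after the previous one.
2027-05-10 21:00 + 16 h = 2027-05-11 13:00.
2027-05-11 13:00 + 16 h = 2027-05-12 05:00.
2027-05-12 05:00 + 16 h = 2027-05-12 21:00.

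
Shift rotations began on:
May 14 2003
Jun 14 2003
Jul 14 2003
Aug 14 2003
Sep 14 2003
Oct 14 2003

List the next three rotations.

Nov 14 2003, Dec 14 2003, Jan 14 2004

The day-of-month is always 14 (31, 30, 31, 31, 30 days between events).
So this recurs on the 14th of each month.
Next: November 2003 → Nov 14 2003.
Next: December 2003 → Dec 14 2003.
Next: January 2004 → Jan 14 2004.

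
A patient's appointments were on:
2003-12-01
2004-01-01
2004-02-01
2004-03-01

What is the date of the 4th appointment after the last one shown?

2004-07-01

Gaps: 31, 31, 29 days — not constant. Every event is on the 1st of the month.
Pattern: the 1st of each month.
April 2004: 2004-04-01.
Next: May 2004 → 2004-05-01.
Next: June 2004 → 2004-06-01.
July 2004: 2004-07-01.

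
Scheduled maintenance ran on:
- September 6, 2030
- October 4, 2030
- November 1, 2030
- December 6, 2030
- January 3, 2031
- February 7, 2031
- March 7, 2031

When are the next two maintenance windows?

These are Fridays at 28- or 35-day spacing (28, 28, 35, 28, 35, 28).
The pattern: 1st Friday of the month.
April 2031 — 1st Friday is April 4, 2031.
May 2031 — 1st Friday is May 2, 2031.

April 4, 2031; May 2, 2031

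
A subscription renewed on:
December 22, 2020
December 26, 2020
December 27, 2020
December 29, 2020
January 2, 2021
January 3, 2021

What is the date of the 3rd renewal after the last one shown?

January 10, 2021

Gaps: 4, 1, 2, 4, 1 days — not constant, but cyclic with period 3.
The events fall on every Tuesday, Saturday and Sunday.
Next Tuesday: January 5, 2021.
The following Saturday is January 9, 2021.
Next Sunday: January 10, 2021.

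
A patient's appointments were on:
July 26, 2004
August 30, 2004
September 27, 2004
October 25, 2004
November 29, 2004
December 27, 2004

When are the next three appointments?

January 31, 2005; February 28, 2005; March 28, 2005

Every date is a Monday; gaps 35, 28, 28, 35, 28 days.
Each is the last Monday of its month (at least one falls on the 29th or later, ruling out '4th Monday').
January 2005 ends with Monday January 31, 2005.
February 2005 ends with Monday February 28, 2005.
Last Monday of March 2005: March 28, 2005.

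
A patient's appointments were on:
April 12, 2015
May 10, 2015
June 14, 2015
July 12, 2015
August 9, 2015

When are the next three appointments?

All dates are Sundays, 28, 35, 28, 28 days apart.
Specifically, the 2nd Sunday of each month.
September 2015 — 2nd Sunday is September 13, 2015.
October 2015 — 2nd Sunday is October 11, 2015.
2nd Sunday of November 2015: November 8, 2015.

September 13, 2015; October 11, 2015; November 8, 2015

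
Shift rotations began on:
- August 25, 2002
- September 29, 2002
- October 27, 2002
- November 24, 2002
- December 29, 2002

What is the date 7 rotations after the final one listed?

These are Sundays with 35, 28, 28, 35-day gaps.
Each is the final Sunday of its month — September 29, 2002 is past the 28th, so '4th Sunday' doesn't fit.
Last Sunday of January 2003: January 26, 2003.
Last Sunday of February 2003: February 23, 2003.
Last Sunday of March 2003: March 30, 2003.
April 2003 ends with Sunday April 27, 2003.
Last Sunday of May 2003: May 25, 2003.
Last Sunday of June 2003: June 29, 2003.
Last Sunday of July 2003: July 27, 2003.

July 27, 2003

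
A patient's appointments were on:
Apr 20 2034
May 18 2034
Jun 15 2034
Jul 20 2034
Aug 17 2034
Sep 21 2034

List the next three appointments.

All dates are Thursdays, 28, 28, 35, 28, 35 days apart.
Specifically, the 3rd Thursday of each month.
October 2034 — 3rd Thursday is Oct 19 2034.
3rd Thursday of November 2034: Nov 16 2034.
3rd Thursday of December 2034: Dec 21 2034.

Oct 19 2034, Nov 16 2034, Dec 21 2034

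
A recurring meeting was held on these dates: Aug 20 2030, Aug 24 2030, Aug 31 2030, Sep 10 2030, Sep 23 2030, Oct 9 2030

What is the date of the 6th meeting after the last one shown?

Intervals are 4, 7, 10, 13, 16 days — an arithmetic progression with common difference 3.
Next gap: 19 days. Oct 9 2030 + 19 days = Oct 28 2030.
Next gap: 22 days. Oct 28 2030 + 22 days = Nov 19 2030.
Next gap: 25 days. Nov 19 2030 + 25 days = Dec 14 2030.
Next gap: 28 days. Dec 14 2030 + 28 days = Jan 11 2031.
Next gap: 31 days. Jan 11 2031 + 31 days = Feb 11 2031.
Next gap: 34 days. Feb 11 2031 + 34 days = Mar 17 2031.

Mar 17 2031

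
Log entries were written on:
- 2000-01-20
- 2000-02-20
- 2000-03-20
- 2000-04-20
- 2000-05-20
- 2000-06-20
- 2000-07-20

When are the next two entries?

2000-08-20, 2000-09-20

Each date is the 20th; the gaps (31, 29, 31, 30, 31, 30) track the month lengths.
The rule is the 20th of each month.
Next: August 2000 → 2000-08-20.
September 2000: 2000-09-20.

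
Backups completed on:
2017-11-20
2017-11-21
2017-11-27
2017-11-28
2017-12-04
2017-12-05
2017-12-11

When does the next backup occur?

2017-12-12

Every event lands on a Monday or Tuesday (gaps cycle 1, 6, 1, 6, 1, 6).
So the schedule is: every Monday and Tuesday.
Next Tuesday: 2017-12-12.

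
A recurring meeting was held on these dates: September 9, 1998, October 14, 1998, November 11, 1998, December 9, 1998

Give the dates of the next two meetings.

January 13, 1999; February 10, 1999

Gaps: 35, 28, 28 days — a mix of 28 and 35. Every date is a Wednesday.
Each is the 2nd Wednesday of its month.
January 1999 — 2nd Wednesday is January 13, 1999.
February 1999 — 2nd Wednesday is February 10, 1999.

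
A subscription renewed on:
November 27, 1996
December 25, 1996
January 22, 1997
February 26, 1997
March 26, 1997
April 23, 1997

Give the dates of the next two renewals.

These are Wednesdays at 28- or 35-day spacing (28, 28, 35, 28, 28).
The pattern: 4th Wednesday of the month.
May 1997 — 4th Wednesday is May 28, 1997.
June 1997 — 4th Wednesday is June 25, 1997.

May 28, 1997; June 25, 1997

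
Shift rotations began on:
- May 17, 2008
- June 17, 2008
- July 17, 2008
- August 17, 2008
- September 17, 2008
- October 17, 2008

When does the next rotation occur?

The day-of-month is always 17 (31, 30, 31, 31, 30 days between events).
So this recurs on the 17th of each month.
Next: November 2008 → November 17, 2008.

November 17, 2008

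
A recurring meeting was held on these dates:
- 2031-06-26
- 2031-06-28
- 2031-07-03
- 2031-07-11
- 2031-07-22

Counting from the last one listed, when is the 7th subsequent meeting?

Intervals are 2, 5, 8, 11 days — an arithmetic progression with common difference 3.
Next gap: 14 days. 2031-07-22 + 14 days = 2031-08-05.
Next gap: 17 days. 2031-08-05 + 17 days = 2031-08-22.
Next gap: 20 days. 2031-08-22 + 20 days = 2031-09-11.
Next gap: 23 days. 2031-09-11 + 23 days = 2031-10-04.
Next gap: 26 days. 2031-10-04 + 26 days = 2031-10-30.
Next gap: 29 days. 2031-10-30 + 29 days = 2031-11-28.
Next gap: 32 days. 2031-11-28 + 32 days = 2031-12-30.

2031-12-30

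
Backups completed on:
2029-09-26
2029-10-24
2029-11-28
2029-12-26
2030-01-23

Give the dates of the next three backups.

Gaps: 28, 35, 28, 28 days — a mix of 28 and 35. Every date is a Wednesday.
Each is the 4th Wednesday of its month.
February 2030 — 4th Wednesday is 2030-02-27.
March 2030 — 4th Wednesday is 2030-03-27.
April 2030 — 4th Wednesday is 2030-04-24.

2030-02-27, 2030-03-27, 2030-04-24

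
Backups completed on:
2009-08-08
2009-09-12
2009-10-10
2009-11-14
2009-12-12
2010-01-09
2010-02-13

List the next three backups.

All dates are Saturdays, 35, 28, 35, 28, 28, 35 days apart.
Specifically, the 2nd Saturday of each month.
March 2010 — 2nd Saturday is 2010-03-13.
2nd Saturday of April 2010: 2010-04-10.
2nd Saturday of May 2010: 2010-05-08.

2010-03-13, 2010-04-10, 2010-05-08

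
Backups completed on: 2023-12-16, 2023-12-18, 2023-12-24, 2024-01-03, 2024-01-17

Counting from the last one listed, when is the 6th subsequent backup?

Gaps: 2, 6, 10, 14 days — each gap is 4 larger than the previous one.
Next gap: 18 days. 2024-01-17 + 18 days = 2024-02-04.
Next gap: 22 days. 2024-02-04 + 22 days = 2024-02-26.
Next gap: 26 days. 2024-02-26 + 26 days = 2024-03-23.
Next gap: 30 days. 2024-03-23 + 30 days = 2024-04-22.
Next gap: 34 days. 2024-04-22 + 34 days = 2024-05-26.
Next gap: 38 days. 2024-05-26 + 38 days = 2024-07-03.

2024-07-03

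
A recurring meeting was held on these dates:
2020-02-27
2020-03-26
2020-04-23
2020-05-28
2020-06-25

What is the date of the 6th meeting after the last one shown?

All dates are Thursdays, 28, 28, 35, 28 days apart.
Specifically, the 4th Thursday of each month.
July 2020 — 4th Thursday is 2020-07-23.
4th Thursday of August 2020: 2020-08-27.
September 2020 — 4th Thursday is 2020-09-24.
October 2020 — 4th Thursday is 2020-10-22.
November 2020 — 4th Thursday is 2020-11-26.
4th Thursday of December 2020: 2020-12-24.

2020-12-24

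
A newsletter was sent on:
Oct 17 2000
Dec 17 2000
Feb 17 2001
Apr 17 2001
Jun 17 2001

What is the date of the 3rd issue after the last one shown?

The day-of-month is always 17 (61, 62, 59, 61 days between events).
So this recurs on the 17th of every 2 months.
August 2001: Aug 17 2001.
October 2001: Oct 17 2001.
December 2001: Dec 17 2001.

Dec 17 2001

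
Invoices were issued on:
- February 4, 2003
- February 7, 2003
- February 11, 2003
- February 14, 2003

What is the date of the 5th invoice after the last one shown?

The gap pattern 3, 4, 3 repeats every 2 events.
These are the Tuesdays and Fridays of each week.
Next Tuesday: February 18, 2003.
Next Friday: February 21, 2003.
Next Tuesday: February 25, 2003.
Next Friday: February 28, 2003.
Next Tuesday: March 4, 2003.

March 4, 2003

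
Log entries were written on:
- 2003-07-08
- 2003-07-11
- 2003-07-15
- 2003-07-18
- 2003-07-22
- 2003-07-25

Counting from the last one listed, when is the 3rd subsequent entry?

2003-08-05

The gap pattern 3, 4, 3, 4, 3 repeats every 2 events.
These are the Tuesdays and Fridays of each week.
The following Tuesday is 2003-07-29.
Next Friday: 2003-08-01.
Next Tuesday: 2003-08-05.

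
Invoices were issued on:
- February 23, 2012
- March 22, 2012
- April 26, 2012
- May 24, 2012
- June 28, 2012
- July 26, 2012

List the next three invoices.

August 23, 2012; September 27, 2012; October 25, 2012

Gaps: 28, 35, 28, 35, 28 days — a mix of 28 and 35. Every date is a Thursday.
Each is the 4th Thursday of its month.
August 2012 — 4th Thursday is August 23, 2012.
September 2012 — 4th Thursday is September 27, 2012.
October 2012 — 4th Thursday is October 25, 2012.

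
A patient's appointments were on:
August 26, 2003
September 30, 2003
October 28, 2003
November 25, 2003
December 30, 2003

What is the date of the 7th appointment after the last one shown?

Every date is a Tuesday; gaps 35, 28, 28, 35 days.
Each is the last Tuesday of its month (at least one falls on the 29th or later, ruling out '4th Tuesday').
January 2004 ends with Tuesday January 27, 2004.
February 2004 ends with Tuesday February 24, 2004.
March 2004 ends with Tuesday March 30, 2004.
April 2004 ends with Tuesday April 27, 2004.
Last Tuesday of May 2004: May 25, 2004.
Last Tuesday of June 2004: June 29, 2004.
Last Tuesday of July 2004: July 27, 2004.

July 27, 2004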